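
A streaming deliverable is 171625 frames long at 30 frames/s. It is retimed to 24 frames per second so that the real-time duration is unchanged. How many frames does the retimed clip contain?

137300 frames

Target frames = source frames × (target rate / source rate) = 171625 × (24)/(30) = 171625 × 4/5 = 137300.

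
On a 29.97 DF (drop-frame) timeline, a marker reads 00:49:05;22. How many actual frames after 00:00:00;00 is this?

88282

As if non-drop at 30 labels/s: (0 × 3600 + 49 × 60 + 5) × 30 + 22 = 88372.
Minute boundaries passed: 49; those not divisible by 10: 49 − 4 = 45; dropped labels = 2 × 45 = 90.
Actual frame index = 88372 − 90 = 88282.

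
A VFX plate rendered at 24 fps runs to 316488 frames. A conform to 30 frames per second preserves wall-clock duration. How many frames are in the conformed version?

395610 frames

Target frames = source frames × (target rate / source rate) = 316488 × (30)/(24) = 316488 × 5/4 = 395610.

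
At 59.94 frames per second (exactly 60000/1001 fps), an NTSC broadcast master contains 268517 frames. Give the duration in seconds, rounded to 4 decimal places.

4479.7586 seconds

Running time = 268517 × 1001/60000 = 268785517/60000 s ≈ 4479.7586 s.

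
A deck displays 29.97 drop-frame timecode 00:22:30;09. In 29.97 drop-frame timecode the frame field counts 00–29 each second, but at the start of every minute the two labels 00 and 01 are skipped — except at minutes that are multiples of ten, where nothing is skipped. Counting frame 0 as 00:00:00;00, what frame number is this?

As if non-drop at 30 labels/s: (0 × 3600 + 22 × 60 + 30) × 30 + 9 = 40509.
Minute boundaries passed: 22; those not divisible by 10: 22 − 2 = 20; dropped labels = 2 × 20 = 40.
Actual frame index = 40509 − 40 = 40469.

40469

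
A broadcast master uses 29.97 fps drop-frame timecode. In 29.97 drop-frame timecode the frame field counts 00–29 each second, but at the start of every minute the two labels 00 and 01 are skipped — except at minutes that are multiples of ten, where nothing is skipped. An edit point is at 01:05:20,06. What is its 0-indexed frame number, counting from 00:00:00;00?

As if non-drop at 30 labels/s: (1 × 3600 + 5 × 60 + 20) × 30 + 6 = 117606.
Minute boundaries passed: 65; those not divisible by 10: 65 − 6 = 59; dropped labels = 2 × 59 = 118.
Actual frame index = 117606 − 118 = 117488.

117488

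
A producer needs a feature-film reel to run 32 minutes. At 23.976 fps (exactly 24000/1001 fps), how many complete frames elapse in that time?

32 min = 1920 s.
Frames = 1920 × 24000/1001 = 46080000/1001 ≈ 46033.9660.
Complete frames: 46033.

46033 frames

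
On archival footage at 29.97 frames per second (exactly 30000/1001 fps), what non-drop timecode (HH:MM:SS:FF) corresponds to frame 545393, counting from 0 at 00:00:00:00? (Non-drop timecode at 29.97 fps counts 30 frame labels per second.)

05:02:59:23

545393 ÷ 30 = 18179 full seconds, remainder 23 frames.
18179 s = 5 h 2 min 59 s.
Timecode: 05:02:59:23.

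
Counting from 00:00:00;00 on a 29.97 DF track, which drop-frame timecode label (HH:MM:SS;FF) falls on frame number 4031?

Ten DF minutes hold 17982 frames, so frame 4031 lies in block 0 (frames 0–17981) with 4031 frames into that block.
The block's first minute is 1800 frames and the rest 1798 each; 4031 frames reaches minute 2, so 0 × 18 + 2 × 2 = 4 labels have been skipped so far.
Adding those back, label number 4031 + 4 = 4035 at 30 labels/s is 134 s + 15 f = 0 h 2 min 14 s frame 15, i.e. 00:02:14;15.

00:02:14;15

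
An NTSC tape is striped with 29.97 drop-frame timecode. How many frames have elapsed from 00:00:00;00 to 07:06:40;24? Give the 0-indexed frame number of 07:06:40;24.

767256

As if non-drop at 30 labels/s: (7 × 3600 + 6 × 60 + 40) × 30 + 24 = 768024.
Minute boundaries passed: 426; those not divisible by 10: 426 − 42 = 384; dropped labels = 2 × 384 = 768.
Actual frame index = 768024 − 768 = 767256.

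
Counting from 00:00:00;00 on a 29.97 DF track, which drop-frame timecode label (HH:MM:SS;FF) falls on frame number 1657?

Ten DF minutes hold 17982 frames, so frame 1657 lies in block 0 (frames 0–17981) with 1657 frames into that block.
The block's first minute is 1800 frames and the rest 1798 each; 1657 frames reaches minute 0, so 0 × 18 + 0 × 2 = 0 labels have been skipped so far.
Adding those back, label number 1657 + 0 = 1657 at 30 labels/s is 55 s + 7 f = 0 h 0 min 55 s frame 7, i.e. 00:00:55;07.

00:00:55;07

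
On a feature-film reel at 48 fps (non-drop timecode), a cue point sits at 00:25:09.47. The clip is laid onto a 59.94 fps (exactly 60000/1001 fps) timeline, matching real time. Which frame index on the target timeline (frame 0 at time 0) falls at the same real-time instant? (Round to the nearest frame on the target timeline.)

Source frame index: (0×3600 + 25×60 + 9) × 48 + 47 = 72479.
Real time: 72479 / (48) = 72479/48 s.
Target frame: (72479/48) × (60000/1001) = 8236250/91 ≈ 90508.242 → 90508.

frame 90508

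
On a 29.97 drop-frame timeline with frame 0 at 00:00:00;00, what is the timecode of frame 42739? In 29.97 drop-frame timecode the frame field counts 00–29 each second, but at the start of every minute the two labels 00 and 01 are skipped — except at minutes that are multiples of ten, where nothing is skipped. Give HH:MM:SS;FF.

00:23:46;01

Each 10-minute DF block holds 10 × 60 × 30 − 9 × 2 = 17982 frames. 42739 ÷ 17982 → 2 full blocks, remainder 6775.
Within the partial block the first minute is 1800 frames and each further minute 1798, so 3 further minute boundaries passed. Total skipped labels = 18 × 2 + 2 × 3 = 42.
Non-drop label index = 42739 + 42 = 42781; at 30 labels/s that is 00:23:46:01, i.e. DF 00:23:46;01.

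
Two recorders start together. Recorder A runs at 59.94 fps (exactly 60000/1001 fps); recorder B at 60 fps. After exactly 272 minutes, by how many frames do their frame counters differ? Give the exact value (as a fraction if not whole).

979200/1001 frames

272 min = 16320 s.
A emits 60000/1001 × 16320 = 979200000/1001 frames; B emits 60 × 16320 = 979200.
Difference = 979200/1001 frames (≈ 978.2218); B is ahead of A.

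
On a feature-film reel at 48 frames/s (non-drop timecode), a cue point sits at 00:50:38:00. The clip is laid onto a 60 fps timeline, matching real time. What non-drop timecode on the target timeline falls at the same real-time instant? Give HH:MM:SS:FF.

Source frame index: (0×3600 + 50×60 + 38) × 48 + 0 = 145824.
Real time: 145824 / (48) = 3038 s.
Target frame: (3038) × (60) = 182280.
At 60 labels/s: frame 182280 → 00:50:38:00.

00:50:38:00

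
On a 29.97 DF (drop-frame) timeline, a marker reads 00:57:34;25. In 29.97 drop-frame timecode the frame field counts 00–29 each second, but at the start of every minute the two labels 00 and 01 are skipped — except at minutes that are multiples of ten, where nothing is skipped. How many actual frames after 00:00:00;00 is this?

103541

As if non-drop at 30 labels/s: (0 × 3600 + 57 × 60 + 34) × 30 + 25 = 103645.
Minute boundaries passed: 57; those not divisible by 10: 57 − 5 = 52; dropped labels = 2 × 52 = 104.
Actual frame index = 103645 − 104 = 103541.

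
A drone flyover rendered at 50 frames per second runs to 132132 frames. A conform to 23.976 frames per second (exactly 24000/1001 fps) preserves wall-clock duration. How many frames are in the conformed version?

Target frames = source frames × (target rate / source rate) = 132132 × (24000/1001)/(50) = 132132 × 480/1001 = 63360.

63360 frames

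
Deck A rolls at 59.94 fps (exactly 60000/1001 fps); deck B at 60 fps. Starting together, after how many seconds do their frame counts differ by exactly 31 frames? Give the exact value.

31031/60 seconds

The gap grows by |60 − 60000/1001| = 60/1001 frames per second.
Time for a 31-frame gap: 31 ÷ (60/1001) = 31031/60 s.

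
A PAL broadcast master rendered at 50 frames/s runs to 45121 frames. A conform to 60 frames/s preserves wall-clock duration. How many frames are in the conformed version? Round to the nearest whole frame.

54145 frames

Frames at target rate = 45121 × (60) / (50) = 270726/5 ≈ 54145.200.
Nearest whole frame: 54145.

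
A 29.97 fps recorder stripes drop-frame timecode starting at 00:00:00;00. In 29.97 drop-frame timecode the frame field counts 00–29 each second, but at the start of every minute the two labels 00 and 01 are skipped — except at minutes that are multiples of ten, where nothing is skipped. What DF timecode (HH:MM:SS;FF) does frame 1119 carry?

Ten DF minutes hold 17982 frames, so frame 1119 lies in block 0 (frames 0–17981) with 1119 frames into that block.
The block's first minute is 1800 frames and the rest 1798 each; 1119 frames reaches minute 0, so 0 × 18 + 0 × 2 = 0 labels have been skipped so far.
Adding those back, label number 1119 + 0 = 1119 at 30 labels/s is 37 s + 9 f = 0 h 0 min 37 s frame 9, i.e. 00:00:37;09.

00:00:37;09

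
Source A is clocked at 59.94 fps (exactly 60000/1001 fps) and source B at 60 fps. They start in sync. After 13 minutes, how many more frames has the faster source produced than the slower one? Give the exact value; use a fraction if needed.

3600/77 frames

13 min = 780 s.
A emits 60000/1001 × 780 = 3600000/77 frames; B emits 60 × 780 = 46800.
Difference = 3600/77 frames (≈ 46.7532); B is ahead of A.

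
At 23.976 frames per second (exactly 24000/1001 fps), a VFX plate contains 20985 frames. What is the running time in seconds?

875.249375 seconds

Running time = 20985 / (24000/1001) = 875.249375 s.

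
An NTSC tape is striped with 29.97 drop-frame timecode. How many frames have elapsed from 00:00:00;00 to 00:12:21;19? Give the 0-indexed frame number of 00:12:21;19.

As if non-drop at 30 labels/s: (0 × 3600 + 12 × 60 + 21) × 30 + 19 = 22249.
Minute boundaries passed: 12; those not divisible by 10: 12 − 1 = 11; dropped labels = 2 × 11 = 22.
Actual frame index = 22249 − 22 = 22227.

22227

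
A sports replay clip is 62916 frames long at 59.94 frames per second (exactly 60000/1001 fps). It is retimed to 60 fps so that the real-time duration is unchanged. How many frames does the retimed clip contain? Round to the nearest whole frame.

62979 frames

Frames at target rate = 62916 × (60) / (60000/1001) = 15744729/250 ≈ 62978.916.
Nearest whole frame: 62979.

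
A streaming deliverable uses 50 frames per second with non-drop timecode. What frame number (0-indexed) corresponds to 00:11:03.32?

Total seconds to the label: (0 × 3600 + 11 × 60 + 3) = 663.
Frame index = 663 × 50 + 32 = 33182.

frame 33182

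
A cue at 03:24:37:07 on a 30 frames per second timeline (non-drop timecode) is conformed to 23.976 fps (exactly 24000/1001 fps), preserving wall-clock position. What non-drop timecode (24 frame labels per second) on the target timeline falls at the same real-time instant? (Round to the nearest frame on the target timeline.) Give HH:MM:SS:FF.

Source frame index: (3×3600 + 24×60 + 37) × 30 + 7 = 368317.
Real time: 368317 / (30) = 368317/30 s.
Target frame: (368317/30) × (24000/1001) = 294653600/1001 ≈ 294359.241 → 294359.
At 24 labels/s: frame 294359 → 03:24:24:23.

03:24:24:23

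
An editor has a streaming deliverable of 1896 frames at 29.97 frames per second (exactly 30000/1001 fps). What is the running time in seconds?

Running time = 1896 / (30000/1001) = 63.2632 s.

63.2632 seconds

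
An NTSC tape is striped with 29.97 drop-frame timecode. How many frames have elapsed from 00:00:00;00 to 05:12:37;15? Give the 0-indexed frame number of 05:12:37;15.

562163

Complete 10-minute blocks: 31, each 17982 frames → 557442.
Remaining 2 whole minutes in the current block: 1800 + 1 × 1798 = 3598 frames.
Within the current minute: 37 × 30 + 15 − 2 = 1123 (labels ;00/;01 skipped at this minute). Total = 557442 + 3598 + 1123 = 562163.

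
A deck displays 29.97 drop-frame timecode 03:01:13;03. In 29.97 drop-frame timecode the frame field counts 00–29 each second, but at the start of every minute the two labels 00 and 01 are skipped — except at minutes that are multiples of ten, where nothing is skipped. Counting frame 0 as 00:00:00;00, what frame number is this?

325867

Complete 10-minute blocks: 18, each 17982 frames → 323676.
Remaining 1 whole minute in the current block: 1800 + 0 × 1798 = 1800 frames.
Within the current minute: 13 × 30 + 3 − 2 = 391 (labels ;00/;01 skipped at this minute). Total = 323676 + 1800 + 391 = 325867.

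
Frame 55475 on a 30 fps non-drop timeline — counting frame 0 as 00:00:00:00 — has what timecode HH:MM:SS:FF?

55475 ÷ 30 = 1849 full seconds, remainder 5 frames.
1849 s = 0 h 30 min 49 s.
Timecode: 00:30:49:05.

00:30:49:05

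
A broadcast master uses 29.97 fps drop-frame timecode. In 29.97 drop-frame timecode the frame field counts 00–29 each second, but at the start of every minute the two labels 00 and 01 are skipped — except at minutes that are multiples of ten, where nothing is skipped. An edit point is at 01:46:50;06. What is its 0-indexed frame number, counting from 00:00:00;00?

Complete 10-minute blocks: 10, each 17982 frames → 179820.
Remaining 6 whole minutes in the current block: 1800 + 5 × 1798 = 10790 frames.
Within the current minute: 50 × 30 + 6 − 2 = 1504 (labels ;00/;01 skipped at this minute). Total = 179820 + 10790 + 1504 = 192114.

192114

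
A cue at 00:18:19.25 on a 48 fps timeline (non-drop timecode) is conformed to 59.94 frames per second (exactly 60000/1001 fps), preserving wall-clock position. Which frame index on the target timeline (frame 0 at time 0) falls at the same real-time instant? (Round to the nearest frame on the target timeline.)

frame 65905

Source frame index: (0×3600 + 18×60 + 19) × 48 + 25 = 52777.
Real time: 52777 / (48) = 52777/48 s.
Target frame: (52777/48) × (60000/1001) = 65971250/1001 ≈ 65905.345 → 65905.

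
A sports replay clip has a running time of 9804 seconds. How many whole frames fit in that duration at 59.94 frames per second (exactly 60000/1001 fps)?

Frames = 9804 × 60000/1001 = 588240000/1001 ≈ 587652.3477.
Complete frames: 587652.

587652 frames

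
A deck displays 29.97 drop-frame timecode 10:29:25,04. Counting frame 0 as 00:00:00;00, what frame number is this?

1131820

Complete 10-minute blocks: 62, each 17982 frames → 1114884.
Remaining 9 whole minutes in the current block: 1800 + 8 × 1798 = 16184 frames.
Within the current minute: 25 × 30 + 4 − 2 = 752 (labels ;00/;01 skipped at this minute). Total = 1114884 + 16184 + 752 = 1131820.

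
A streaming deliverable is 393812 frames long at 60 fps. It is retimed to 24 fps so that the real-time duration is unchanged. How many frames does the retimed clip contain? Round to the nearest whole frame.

157525 frames

Frames at target rate = 393812 × (24) / (60) = 787624/5 ≈ 157524.800.
Nearest whole frame: 157525.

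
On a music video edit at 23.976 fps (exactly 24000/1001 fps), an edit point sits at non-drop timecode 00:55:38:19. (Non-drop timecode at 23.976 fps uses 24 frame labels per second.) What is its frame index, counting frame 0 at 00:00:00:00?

80131

Total seconds to the label: (0 × 3600 + 55 × 60 + 38) = 3338.
Frame index = 3338 × 24 + 19 = 80131.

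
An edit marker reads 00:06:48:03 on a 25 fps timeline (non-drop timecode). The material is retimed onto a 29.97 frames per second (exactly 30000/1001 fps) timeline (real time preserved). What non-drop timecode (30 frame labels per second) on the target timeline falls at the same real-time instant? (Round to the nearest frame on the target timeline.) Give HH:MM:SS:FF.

00:06:47:21

Source frame index: (0×3600 + 6×60 + 48) × 25 + 3 = 10203.
Real time: 10203 / (25) = 10203/25 s.
Target frame: (10203/25) × (30000/1001) = 12243600/1001 ≈ 12231.369 → 12231.
At 30 labels/s: frame 12231 → 00:06:47:21.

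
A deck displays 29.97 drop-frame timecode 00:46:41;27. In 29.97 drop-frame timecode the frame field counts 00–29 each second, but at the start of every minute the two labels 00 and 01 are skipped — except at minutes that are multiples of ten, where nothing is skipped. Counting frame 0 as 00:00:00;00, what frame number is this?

As if non-drop at 30 labels/s: (0 × 3600 + 46 × 60 + 41) × 30 + 27 = 84057.
Minute boundaries passed: 46; those not divisible by 10: 46 − 4 = 42; dropped labels = 2 × 42 = 84.
Actual frame index = 84057 − 84 = 83973.

83973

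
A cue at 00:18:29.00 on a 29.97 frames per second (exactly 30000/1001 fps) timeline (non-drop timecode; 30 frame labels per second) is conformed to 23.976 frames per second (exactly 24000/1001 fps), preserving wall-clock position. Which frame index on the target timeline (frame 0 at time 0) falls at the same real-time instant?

frame 26616

Source frame index: (0×3600 + 18×60 + 29) × 30 + 0 = 33270.
Real time: 33270 / (30000/1001) = 1110109/1000 s.
Target frame: (1110109/1000) × (24000/1001) = 26616.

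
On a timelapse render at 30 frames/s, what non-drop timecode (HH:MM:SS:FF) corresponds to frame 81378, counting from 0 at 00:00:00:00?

81378 ÷ 30 = 2712 full seconds, remainder 18 frames.
2712 s = 0 h 45 min 12 s.
Timecode: 00:45:12:18.

00:45:12:18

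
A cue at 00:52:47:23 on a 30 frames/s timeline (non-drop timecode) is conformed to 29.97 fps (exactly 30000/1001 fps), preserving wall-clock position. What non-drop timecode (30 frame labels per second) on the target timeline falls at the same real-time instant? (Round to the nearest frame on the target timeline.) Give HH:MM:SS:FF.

00:52:44:18

Source frame index: (0×3600 + 52×60 + 47) × 30 + 23 = 95033.
Real time: 95033 / (30) = 95033/30 s.
Target frame: (95033/30) × (30000/1001) = 95033000/1001 ≈ 94938.062 → 94938.
At 30 labels/s: frame 94938 → 00:52:44:18.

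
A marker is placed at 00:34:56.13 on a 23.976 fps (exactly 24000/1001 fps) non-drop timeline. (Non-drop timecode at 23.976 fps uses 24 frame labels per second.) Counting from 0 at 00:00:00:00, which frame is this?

frame 50317

Total seconds to the label: (0 × 3600 + 34 × 60 + 56) = 2096.
Frame index = 2096 × 24 + 13 = 50317.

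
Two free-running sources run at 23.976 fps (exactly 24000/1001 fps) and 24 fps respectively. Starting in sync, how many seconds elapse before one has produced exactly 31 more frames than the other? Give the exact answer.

The gap grows by |24 − 24000/1001| = 24/1001 frames per second.
Time for a 31-frame gap: 31 ÷ (24/1001) = 31031/24 s.

31031/24 seconds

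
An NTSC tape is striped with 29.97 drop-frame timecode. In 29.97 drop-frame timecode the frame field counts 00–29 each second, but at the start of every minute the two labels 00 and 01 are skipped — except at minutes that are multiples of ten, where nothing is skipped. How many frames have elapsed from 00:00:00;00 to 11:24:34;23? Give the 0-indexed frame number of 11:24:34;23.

1231011

As if non-drop at 30 labels/s: (11 × 3600 + 24 × 60 + 34) × 30 + 23 = 1232243.
Minute boundaries passed: 684; those not divisible by 10: 684 − 68 = 616; dropped labels = 2 × 616 = 1232.
Actual frame index = 1232243 − 1232 = 1231011.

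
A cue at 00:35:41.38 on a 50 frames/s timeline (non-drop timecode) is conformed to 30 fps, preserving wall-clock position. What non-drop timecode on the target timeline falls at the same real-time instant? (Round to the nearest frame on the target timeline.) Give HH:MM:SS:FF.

Source frame index: (0×3600 + 35×60 + 41) × 50 + 38 = 107088.
Real time: 107088 / (50) = 53544/25 s.
Target frame: (53544/25) × (30) = 321264/5 ≈ 64252.800 → 64253.
At 30 labels/s: frame 64253 → 00:35:41:23.

00:35:41:23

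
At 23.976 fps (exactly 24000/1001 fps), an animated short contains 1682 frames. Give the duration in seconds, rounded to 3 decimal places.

70.153 seconds

Running time = 1682 × 1001/24000 = 841841/12000 s ≈ 70.153 s.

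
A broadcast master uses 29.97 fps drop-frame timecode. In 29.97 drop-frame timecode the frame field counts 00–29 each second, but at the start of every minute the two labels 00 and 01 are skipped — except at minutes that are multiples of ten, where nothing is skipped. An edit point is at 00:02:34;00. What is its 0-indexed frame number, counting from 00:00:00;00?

Complete 10-minute blocks: 0, each 17982 frames → 0.
Remaining 2 whole minutes in the current block: 1800 + 1 × 1798 = 3598 frames.
Within the current minute: 34 × 30 + 0 − 2 = 1018 (labels ;00/;01 skipped at this minute). Total = 0 + 3598 + 1018 = 4616.

4616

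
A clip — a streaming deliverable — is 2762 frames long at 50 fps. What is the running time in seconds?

Running time = 2762 / (50) = 55.24 s.

55.24 seconds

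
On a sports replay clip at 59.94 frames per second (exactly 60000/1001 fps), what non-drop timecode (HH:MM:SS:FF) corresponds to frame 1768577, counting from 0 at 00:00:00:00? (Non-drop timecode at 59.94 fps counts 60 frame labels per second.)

1768577 ÷ 60 = 29476 full seconds, remainder 17 frames.
29476 s = 8 h 11 min 16 s.
Timecode: 08:11:16:17.

08:11:16:17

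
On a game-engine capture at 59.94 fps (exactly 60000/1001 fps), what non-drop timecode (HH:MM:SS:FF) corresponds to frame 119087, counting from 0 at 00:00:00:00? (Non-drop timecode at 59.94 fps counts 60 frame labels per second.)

119087 ÷ 60 = 1984 full seconds, remainder 47 frames.
1984 s = 0 h 33 min 4 s.
Timecode: 00:33:04:47.

00:33:04:47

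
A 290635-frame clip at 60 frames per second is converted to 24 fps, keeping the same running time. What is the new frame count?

Target frames = source frames × (target rate / source rate) = 290635 × (24)/(60) = 290635 × 2/5 = 116254.

116254 frames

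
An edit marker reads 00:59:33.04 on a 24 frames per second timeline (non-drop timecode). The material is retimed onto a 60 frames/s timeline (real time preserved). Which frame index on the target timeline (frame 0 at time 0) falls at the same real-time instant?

Source frame index: (0×3600 + 59×60 + 33) × 24 + 4 = 85756.
Real time: 85756 / (24) = 21439/6 s.
Target frame: (21439/6) × (60) = 214390.

frame 214390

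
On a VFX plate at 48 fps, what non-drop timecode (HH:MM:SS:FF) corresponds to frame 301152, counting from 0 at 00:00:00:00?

01:44:34:00

301152 ÷ 48 = 6274 full seconds, remainder 0 frames.
6274 s = 1 h 44 min 34 s.
Timecode: 01:44:34:00.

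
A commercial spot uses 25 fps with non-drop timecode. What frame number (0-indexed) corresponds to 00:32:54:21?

frame 49371

Total seconds to the label: (0 × 3600 + 32 × 60 + 54) = 1974.
Frame index = 1974 × 25 + 21 = 49371.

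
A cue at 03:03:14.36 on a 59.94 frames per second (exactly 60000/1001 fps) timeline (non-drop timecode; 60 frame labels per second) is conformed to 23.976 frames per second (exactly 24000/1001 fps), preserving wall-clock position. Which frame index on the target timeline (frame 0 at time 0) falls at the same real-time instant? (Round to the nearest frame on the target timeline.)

frame 263870

Source frame index: (3×3600 + 3×60 + 14) × 60 + 36 = 659676.
Real time: 659676 / (60000/1001) = 55027973/5000 s.
Target frame: (55027973/5000) × (24000/1001) = 1319352/5 ≈ 263870.400 → 263870.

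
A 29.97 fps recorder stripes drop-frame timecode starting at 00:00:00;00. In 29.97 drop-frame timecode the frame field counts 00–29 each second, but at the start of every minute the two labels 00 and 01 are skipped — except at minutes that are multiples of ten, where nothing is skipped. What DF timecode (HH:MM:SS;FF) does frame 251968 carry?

02:20:07;10

Each 10-minute DF block holds 10 × 60 × 30 − 9 × 2 = 17982 frames. 251968 ÷ 17982 → 14 full blocks, remainder 220.
Within the partial block the first minute is 1800 frames and each further minute 1798, so 0 further minute boundaries passed. Total skipped labels = 18 × 14 + 2 × 0 = 252.
Non-drop label index = 251968 + 252 = 252220; at 30 labels/s that is 02:20:07:10, i.e. DF 02:20:07;10.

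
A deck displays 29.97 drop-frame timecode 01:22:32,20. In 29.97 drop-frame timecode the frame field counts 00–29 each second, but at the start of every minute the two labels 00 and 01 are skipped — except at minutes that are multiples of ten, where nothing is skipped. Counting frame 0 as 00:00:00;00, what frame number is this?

148432

As if non-drop at 30 labels/s: (1 × 3600 + 22 × 60 + 32) × 30 + 20 = 148580.
Minute boundaries passed: 82; those not divisible by 10: 82 − 8 = 74; dropped labels = 2 × 74 = 148.
Actual frame index = 148580 − 148 = 148432.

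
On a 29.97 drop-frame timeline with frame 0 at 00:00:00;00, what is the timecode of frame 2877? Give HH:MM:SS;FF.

Ten DF minutes hold 17982 frames, so frame 2877 lies in block 0 (frames 0–17981) with 2877 frames into that block.
The block's first minute is 1800 frames and the rest 1798 each; 2877 frames reaches minute 1, so 0 × 18 + 1 × 2 = 2 labels have been skipped so far.
Adding those back, label number 2877 + 2 = 2879 at 30 labels/s is 95 s + 29 f = 0 h 1 min 35 s frame 29, i.e. 00:01:35;29.

00:01:35;29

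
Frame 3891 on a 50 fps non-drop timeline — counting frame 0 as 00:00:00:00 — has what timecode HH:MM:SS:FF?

3891 ÷ 50 = 77 full seconds, remainder 41 frames.
77 s = 0 h 1 min 17 s.
Timecode: 00:01:17:41.

00:01:17:41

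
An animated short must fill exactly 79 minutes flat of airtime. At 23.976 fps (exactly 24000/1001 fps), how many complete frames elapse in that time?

79 min = 4740 s.
Frames = 4740 × 24000/1001 = 113760000/1001 ≈ 113646.3536.
Complete frames: 113646.

113646 frames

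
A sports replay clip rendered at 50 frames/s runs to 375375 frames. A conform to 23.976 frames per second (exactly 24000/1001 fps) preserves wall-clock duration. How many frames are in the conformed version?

180000 frames

Target frames = source frames × (target rate / source rate) = 375375 × (24000/1001)/(50) = 375375 × 480/1001 = 180000.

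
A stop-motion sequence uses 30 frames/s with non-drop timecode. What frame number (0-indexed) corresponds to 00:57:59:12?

104382

Total seconds to the label: (0 × 3600 + 57 × 60 + 59) = 3479.
Frame index = 3479 × 30 + 12 = 104382.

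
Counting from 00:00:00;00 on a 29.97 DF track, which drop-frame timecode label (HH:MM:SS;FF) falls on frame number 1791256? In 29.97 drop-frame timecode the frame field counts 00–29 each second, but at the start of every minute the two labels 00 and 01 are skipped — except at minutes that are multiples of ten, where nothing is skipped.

16:36:08;10

Ten DF minutes hold 17982 frames, so frame 1791256 lies in block 99 (frames 1780218–1798199) with 11038 frames into that block.
The block's first minute is 1800 frames and the rest 1798 each; 11038 frames reaches minute 6, so 99 × 18 + 6 × 2 = 1794 labels have been skipped so far.
Adding those back, label number 1791256 + 1794 = 1793050 at 30 labels/s is 59768 s + 10 f = 16 h 36 min 8 s frame 10, i.e. 16:36:08;10.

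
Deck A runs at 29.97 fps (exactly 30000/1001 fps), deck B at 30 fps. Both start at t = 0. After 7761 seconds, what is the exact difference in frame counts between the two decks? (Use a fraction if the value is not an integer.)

17910/77 frames

A emits 30000/1001 × 7761 = 17910000/77 frames; B emits 30 × 7761 = 232830.
Difference = 17910/77 frames (≈ 232.5974); B is ahead of A.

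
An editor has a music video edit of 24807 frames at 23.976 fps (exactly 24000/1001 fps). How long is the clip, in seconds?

Running time = 24807 / (24000/1001) = 1034.658625 s.

1034.658625 seconds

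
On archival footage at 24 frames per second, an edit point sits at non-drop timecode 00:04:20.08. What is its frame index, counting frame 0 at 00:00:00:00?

Total seconds to the label: (0 × 3600 + 4 × 60 + 20) = 260.
Frame index = 260 × 24 + 8 = 6248.

frame 6248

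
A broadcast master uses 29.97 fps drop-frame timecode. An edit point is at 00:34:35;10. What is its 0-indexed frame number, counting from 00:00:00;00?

Complete 10-minute blocks: 3, each 17982 frames → 53946.
Remaining 4 whole minutes in the current block: 1800 + 3 × 1798 = 7194 frames.
Within the current minute: 35 × 30 + 10 − 2 = 1058 (labels ;00/;01 skipped at this minute). Total = 53946 + 7194 + 1058 = 62198.

62198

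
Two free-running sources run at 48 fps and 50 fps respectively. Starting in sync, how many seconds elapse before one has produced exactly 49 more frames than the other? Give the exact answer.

24.5 seconds

The gap grows by |50 − 48| = 2 frames per second.
Time for a 49-frame gap: 49 ÷ (2) = 24.5 s.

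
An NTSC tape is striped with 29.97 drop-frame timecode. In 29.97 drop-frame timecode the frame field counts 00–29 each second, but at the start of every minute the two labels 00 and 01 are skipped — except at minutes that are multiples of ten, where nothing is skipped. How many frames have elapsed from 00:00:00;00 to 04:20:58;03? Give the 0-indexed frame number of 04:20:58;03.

As if non-drop at 30 labels/s: (4 × 3600 + 20 × 60 + 58) × 30 + 3 = 469743.
Minute boundaries passed: 260; those not divisible by 10: 260 − 26 = 234; dropped labels = 2 × 234 = 468.
Actual frame index = 469743 − 468 = 469275.

469275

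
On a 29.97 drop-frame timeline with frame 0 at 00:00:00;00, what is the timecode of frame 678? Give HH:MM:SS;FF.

Ten DF minutes hold 17982 frames, so frame 678 lies in block 0 (frames 0–17981) with 678 frames into that block.
The block's first minute is 1800 frames and the rest 1798 each; 678 frames reaches minute 0, so 0 × 18 + 0 × 2 = 0 labels have been skipped so far.
Adding those back, label number 678 + 0 = 678 at 30 labels/s is 22 s + 18 f = 0 h 0 min 22 s frame 18, i.e. 00:00:22;18.

00:00:22;18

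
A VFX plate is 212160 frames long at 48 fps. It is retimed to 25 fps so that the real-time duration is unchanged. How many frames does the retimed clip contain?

110500 frames

Target frames = source frames × (target rate / source rate) = 212160 × (25)/(48) = 212160 × 25/48 = 110500.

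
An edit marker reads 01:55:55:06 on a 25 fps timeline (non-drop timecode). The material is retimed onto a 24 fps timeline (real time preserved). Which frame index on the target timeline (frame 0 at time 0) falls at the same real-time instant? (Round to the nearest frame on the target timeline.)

frame 166926

Source frame index: (1×3600 + 55×60 + 55) × 25 + 6 = 173881.
Real time: 173881 / (25) = 173881/25 s.
Target frame: (173881/25) × (24) = 4173144/25 ≈ 166925.760 → 166926.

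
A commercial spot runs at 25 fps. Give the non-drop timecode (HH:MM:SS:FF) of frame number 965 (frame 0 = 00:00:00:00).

965 ÷ 25 = 38 full seconds, remainder 15 frames.
38 s = 0 h 0 min 38 s.
Timecode: 00:00:38:15.

00:00:38:15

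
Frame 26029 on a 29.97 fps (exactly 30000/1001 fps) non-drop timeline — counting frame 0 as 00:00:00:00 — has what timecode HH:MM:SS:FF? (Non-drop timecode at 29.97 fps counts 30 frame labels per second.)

00:14:27:19

26029 ÷ 30 = 867 full seconds, remainder 19 frames.
867 s = 0 h 14 min 27 s.
Timecode: 00:14:27:19.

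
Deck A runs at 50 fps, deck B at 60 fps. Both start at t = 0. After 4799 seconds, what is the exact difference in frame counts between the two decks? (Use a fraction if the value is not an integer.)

47990 frames

A emits 50 × 4799 = 239950 frames; B emits 60 × 4799 = 287940.
Difference = 47990 frames; B is ahead of A.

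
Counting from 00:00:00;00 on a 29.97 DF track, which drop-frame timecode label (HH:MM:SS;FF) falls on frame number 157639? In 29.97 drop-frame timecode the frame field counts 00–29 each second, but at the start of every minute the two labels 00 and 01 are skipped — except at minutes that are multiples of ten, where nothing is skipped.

Each 10-minute DF block holds 10 × 60 × 30 − 9 × 2 = 17982 frames. 157639 ÷ 17982 → 8 full blocks, remainder 13783.
Within the partial block the first minute is 1800 frames and each further minute 1798, so 7 further minute boundaries passed. Total skipped labels = 18 × 8 + 2 × 7 = 158.
Non-drop label index = 157639 + 158 = 157797; at 30 labels/s that is 01:27:39:27, i.e. DF 01:27:39;27.

01:27:39;27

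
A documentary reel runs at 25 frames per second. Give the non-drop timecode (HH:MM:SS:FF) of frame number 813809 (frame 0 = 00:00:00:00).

09:02:32:09

813809 ÷ 25 = 32552 full seconds, remainder 9 frames.
32552 s = 9 h 2 min 32 s.
Timecode: 09:02:32:09.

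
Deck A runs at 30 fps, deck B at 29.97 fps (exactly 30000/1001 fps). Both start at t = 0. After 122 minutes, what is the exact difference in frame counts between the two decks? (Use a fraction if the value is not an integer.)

122 min = 7320 s.
A emits 30 × 7320 = 219600 frames; B emits 30000/1001 × 7320 = 219600000/1001.
Difference = 219600/1001 frames (≈ 219.3806); B is behind A.

219600/1001 frames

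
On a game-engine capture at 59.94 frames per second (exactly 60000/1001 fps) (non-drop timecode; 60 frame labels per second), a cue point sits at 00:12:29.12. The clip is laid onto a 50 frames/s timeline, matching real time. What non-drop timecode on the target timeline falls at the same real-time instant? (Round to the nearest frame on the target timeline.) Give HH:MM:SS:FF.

00:12:29:47

Source frame index: (0×3600 + 12×60 + 29) × 60 + 12 = 44952.
Real time: 44952 / (60000/1001) = 1874873/2500 s.
Target frame: (1874873/2500) × (50) = 1874873/50 ≈ 37497.460 → 37497.
At 50 labels/s: frame 37497 → 00:12:29:47.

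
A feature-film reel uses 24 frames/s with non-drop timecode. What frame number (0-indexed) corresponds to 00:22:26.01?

frame 32305

Total seconds to the label: (0 × 3600 + 22 × 60 + 26) = 1346.
Frame index = 1346 × 24 + 1 = 32305.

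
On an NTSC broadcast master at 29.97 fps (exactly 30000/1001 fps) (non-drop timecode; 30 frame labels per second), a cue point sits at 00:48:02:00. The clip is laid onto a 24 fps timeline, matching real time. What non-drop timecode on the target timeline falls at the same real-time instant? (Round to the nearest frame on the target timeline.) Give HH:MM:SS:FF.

Source frame index: (0×3600 + 48×60 + 2) × 30 + 0 = 86460.
Real time: 86460 / (30000/1001) = 1442441/500 s.
Target frame: (1442441/500) × (24) = 8654646/125 ≈ 69237.168 → 69237.
At 24 labels/s: frame 69237 → 00:48:04:21.

00:48:04:21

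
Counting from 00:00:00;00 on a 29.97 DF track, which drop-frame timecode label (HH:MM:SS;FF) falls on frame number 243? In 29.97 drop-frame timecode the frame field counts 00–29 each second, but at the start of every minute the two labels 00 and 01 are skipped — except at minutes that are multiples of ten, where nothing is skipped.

00:00:08;03

Ten DF minutes hold 17982 frames, so frame 243 lies in block 0 (frames 0–17981) with 243 frames into that block.
The block's first minute is 1800 frames and the rest 1798 each; 243 frames reaches minute 0, so 0 × 18 + 0 × 2 = 0 labels have been skipped so far.
Adding those back, label number 243 + 0 = 243 at 30 labels/s is 8 s + 3 f = 0 h 0 min 8 s frame 3, i.e. 00:00:08;03.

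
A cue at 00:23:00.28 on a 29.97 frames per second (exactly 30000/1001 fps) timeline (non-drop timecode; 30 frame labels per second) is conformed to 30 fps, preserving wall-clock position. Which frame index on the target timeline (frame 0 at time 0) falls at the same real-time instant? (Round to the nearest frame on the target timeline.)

frame 41469

Source frame index: (0×3600 + 23×60 + 0) × 30 + 28 = 41428.
Real time: 41428 / (30000/1001) = 10367357/7500 s.
Target frame: (10367357/7500) × (30) = 10367357/250 ≈ 41469.428 → 41469.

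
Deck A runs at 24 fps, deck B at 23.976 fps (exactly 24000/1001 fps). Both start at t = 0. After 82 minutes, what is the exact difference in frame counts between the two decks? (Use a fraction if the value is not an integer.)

82 min = 4920 s.
A emits 24 × 4920 = 118080 frames; B emits 24000/1001 × 4920 = 118080000/1001.
Difference = 118080/1001 frames (≈ 117.9620); B is behind A.

118080/1001 frames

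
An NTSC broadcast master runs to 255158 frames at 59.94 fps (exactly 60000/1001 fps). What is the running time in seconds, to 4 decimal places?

4256.8860 seconds

Running time = 255158 × 1001/60000 = 127706579/30000 s ≈ 4256.8860 s.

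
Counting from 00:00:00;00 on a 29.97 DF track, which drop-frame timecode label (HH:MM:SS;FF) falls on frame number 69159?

00:38:27;19

Each 10-minute DF block holds 10 × 60 × 30 − 9 × 2 = 17982 frames. 69159 ÷ 17982 → 3 full blocks, remainder 15213.
Within the partial block the first minute is 1800 frames and each further minute 1798, so 8 further minute boundaries passed. Total skipped labels = 18 × 3 + 2 × 8 = 70.
Non-drop label index = 69159 + 70 = 69229; at 30 labels/s that is 00:38:27:19, i.e. DF 00:38:27;19.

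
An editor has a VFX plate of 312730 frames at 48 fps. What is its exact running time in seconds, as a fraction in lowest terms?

156365/24 seconds

Running time = 312730 ÷ (48) = 312730 × 1/48 = 156365/24 s.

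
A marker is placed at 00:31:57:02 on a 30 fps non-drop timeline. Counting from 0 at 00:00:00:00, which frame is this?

Total seconds to the label: (0 × 3600 + 31 × 60 + 57) = 1917.
Frame index = 1917 × 30 + 2 = 57512.

frame 57512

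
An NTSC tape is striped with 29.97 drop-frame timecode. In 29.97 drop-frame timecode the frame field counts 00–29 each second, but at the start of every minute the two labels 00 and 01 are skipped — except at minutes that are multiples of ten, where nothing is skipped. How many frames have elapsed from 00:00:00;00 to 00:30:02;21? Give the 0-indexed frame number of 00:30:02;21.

54027

As if non-drop at 30 labels/s: (0 × 3600 + 30 × 60 + 2) × 30 + 21 = 54081.
Minute boundaries passed: 30; those not divisible by 10: 30 − 3 = 27; dropped labels = 2 × 27 = 54.
Actual frame index = 54081 − 54 = 54027.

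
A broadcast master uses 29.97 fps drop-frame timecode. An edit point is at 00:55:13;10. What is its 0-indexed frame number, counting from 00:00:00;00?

99300

Complete 10-minute blocks: 5, each 17982 frames → 89910.
Remaining 5 whole minutes in the current block: 1800 + 4 × 1798 = 8992 frames.
Within the current minute: 13 × 30 + 10 − 2 = 398 (labels ;00/;01 skipped at this minute). Total = 89910 + 8992 + 398 = 99300.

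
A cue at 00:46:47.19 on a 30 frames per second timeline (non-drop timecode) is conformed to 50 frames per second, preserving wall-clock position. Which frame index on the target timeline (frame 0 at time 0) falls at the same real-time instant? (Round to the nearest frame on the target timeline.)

Source frame index: (0×3600 + 46×60 + 47) × 30 + 19 = 84229.
Real time: 84229 / (30) = 84229/30 s.
Target frame: (84229/30) × (50) = 421145/3 ≈ 140381.667 → 140382.

frame 140382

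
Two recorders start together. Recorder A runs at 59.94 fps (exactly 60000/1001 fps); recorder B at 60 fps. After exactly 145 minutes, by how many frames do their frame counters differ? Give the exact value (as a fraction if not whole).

145 min = 8700 s.
A emits 60000/1001 × 8700 = 522000000/1001 frames; B emits 60 × 8700 = 522000.
Difference = 522000/1001 frames (≈ 521.4785); B is ahead of A.

522000/1001 frames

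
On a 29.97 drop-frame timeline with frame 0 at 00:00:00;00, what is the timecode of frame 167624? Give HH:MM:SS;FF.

Each 10-minute DF block holds 10 × 60 × 30 − 9 × 2 = 17982 frames. 167624 ÷ 17982 → 9 full blocks, remainder 5786.
Within the partial block the first minute is 1800 frames and each further minute 1798, so 3 further minute boundaries passed. Total skipped labels = 18 × 9 + 2 × 3 = 168.
Non-drop label index = 167624 + 168 = 167792; at 30 labels/s that is 01:33:13:02, i.e. DF 01:33:13;02.

01:33:13;02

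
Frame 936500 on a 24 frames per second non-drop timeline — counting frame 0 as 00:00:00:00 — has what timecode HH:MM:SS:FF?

936500 ÷ 24 = 39020 full seconds, remainder 20 frames.
39020 s = 10 h 50 min 20 s.
Timecode: 10:50:20:20.

10:50:20:20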